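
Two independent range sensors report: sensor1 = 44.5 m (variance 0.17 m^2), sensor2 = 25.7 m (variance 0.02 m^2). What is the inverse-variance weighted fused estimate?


w1 = (1/var1) / (1/var1 + 1/var2)
   = 5.8824 / (5.8824 + 50.0) = 0.1053
w2 = 1 - w1 = 0.8947
fused = w1*s1 + w2*s2 = 4.6842 + 22.9947
= 27.6789 m


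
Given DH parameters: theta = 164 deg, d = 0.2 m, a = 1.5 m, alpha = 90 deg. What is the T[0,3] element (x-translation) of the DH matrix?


T[0,3] = a * cos(theta)
= 1.5 * cos(164 deg)
= 1.5 * -0.9613
= -1.4419


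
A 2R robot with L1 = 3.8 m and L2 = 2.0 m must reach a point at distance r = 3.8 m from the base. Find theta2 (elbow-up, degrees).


cos(theta2) = (r^2 - L1^2 - L2^2) / (2*L1*L2)
cos(theta2) = (14.44 - 14.44 - 4.0) / 15.2
cos(theta2) = -0.263158
theta2 = 105.2575 degrees


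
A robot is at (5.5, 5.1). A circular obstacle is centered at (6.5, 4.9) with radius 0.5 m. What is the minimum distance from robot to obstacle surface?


center_dist = sqrt((5.5-6.5)^2 + (5.1-4.9)^2)
= sqrt(1.0 + 0.04)
= 1.0198
min_dist = center_dist - radius = 1.0198 - 0.5 = 0.5198 m


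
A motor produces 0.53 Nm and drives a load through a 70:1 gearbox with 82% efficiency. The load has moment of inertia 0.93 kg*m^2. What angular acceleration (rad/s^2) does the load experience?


tau_out = tau_motor * N * eta
= 0.53 * 70 * 0.82 = 30.422 Nm
alpha = tau_out / I = 30.422 / 0.93
= 32.7118 rad/s^2


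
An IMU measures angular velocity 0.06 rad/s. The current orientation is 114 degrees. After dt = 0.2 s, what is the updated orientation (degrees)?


delta_theta = w * dt = 0.06 * 0.2 = 0.012 rad
= 0.6875 deg
theta_new = 114 + 0.6875 = 114.6875 deg


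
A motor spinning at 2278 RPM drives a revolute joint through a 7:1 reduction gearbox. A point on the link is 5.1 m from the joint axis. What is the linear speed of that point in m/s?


omega_motor = 2278 * 2*pi/60 = 238.5516 rad/s
omega_joint = omega_motor / 7 = 34.0788 rad/s
v = omega_joint * r = 34.0788 * 5.1
= 173.8019 m/s


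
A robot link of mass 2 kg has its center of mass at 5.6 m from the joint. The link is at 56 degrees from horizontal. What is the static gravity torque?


tau = m*g*L*cos(angle)
= 2 * 9.81 * 5.6 * cos(56 deg)
= 2 * 9.81 * 5.6 * 0.5592
= 61.4396 Nm


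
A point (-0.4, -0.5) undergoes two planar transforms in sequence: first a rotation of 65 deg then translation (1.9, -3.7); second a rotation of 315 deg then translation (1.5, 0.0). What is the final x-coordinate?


After transform 1:
x1 = cos(65)*-0.4 - sin(65)*-0.5 + 1.9 = 2.1841
y1 = sin(65)*-0.4 + cos(65)*-0.5 + -3.7 = -4.2738
After transform 2:
x2 = cos(315)*2.1841 - sin(315)*-4.2738 + 1.5
= 0.0223


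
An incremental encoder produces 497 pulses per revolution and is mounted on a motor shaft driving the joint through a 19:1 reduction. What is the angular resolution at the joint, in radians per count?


counts per rev = 497
effective counts at joint = 497 * 19 = 9443
resolution = 2*pi / 9443
= 6.6538e-04 rad/count


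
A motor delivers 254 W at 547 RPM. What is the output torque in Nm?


omega = 547 * 2*pi/60 = 57.2817 rad/s
tau = P / omega = 254 / 57.2817
= 4.4342 Nm


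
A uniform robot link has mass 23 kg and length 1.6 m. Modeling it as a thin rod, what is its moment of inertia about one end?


I = (1/3) * m * L^2
= (1/3) * 23 * 1.6^2
= 0.333333 * 23 * 2.56
= 19.6267 kg*m^2


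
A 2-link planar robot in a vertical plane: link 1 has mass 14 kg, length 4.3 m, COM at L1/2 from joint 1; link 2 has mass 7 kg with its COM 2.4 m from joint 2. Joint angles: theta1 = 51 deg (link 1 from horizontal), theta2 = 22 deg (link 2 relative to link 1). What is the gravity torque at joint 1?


Horizontal distance from joint 1 to link-1 COM:
  x_c1 = (L1/2)*cos(t1) = 2.15 * 0.6293 = 1.353 m
Horizontal distance from joint 1 to link-2 COM:
  x_c2 = L1*cos(t1) + Lc2*cos(t1+t2)
       = 4.3*0.6293 + 2.4*0.2924 = 3.4078 m
tau1 = m1*g*x_c1 + m2*g*x_c2
     = 14*9.81*1.353 + 7*9.81*3.4078
     = 185.8264 + 234.0116
     = 419.8379 Nm


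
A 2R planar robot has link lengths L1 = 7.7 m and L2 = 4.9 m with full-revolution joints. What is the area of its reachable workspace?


r_max = L1 + L2 = 12.6 m
r_min = |L1 - L2| = 2.8 m
Area = pi*(r_max^2 - r_min^2)
= pi*(158.76 - 7.84)
= pi * 150.92
= 474.1292 m^2


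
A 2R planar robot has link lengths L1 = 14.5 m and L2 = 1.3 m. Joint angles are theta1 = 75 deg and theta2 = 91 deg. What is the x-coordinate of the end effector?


Convert angles to radians: theta1 = 1.309, theta2 = 1.5882
x = L1*cos(theta1) + L2*cos(theta1+theta2)
x = 3.7529 + -1.2614
x = 2.4915


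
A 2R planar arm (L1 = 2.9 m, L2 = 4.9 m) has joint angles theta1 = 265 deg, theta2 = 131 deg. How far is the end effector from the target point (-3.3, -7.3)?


End effector via forward kinematics:
x = L1*cos(t1) + L2*cos(t1+t2) = 3.7114
y = L1*sin(t1) + L2*sin(t1+t2) = -0.0088
Distance to target:
d = sqrt((-3.3 - 3.7114)^2 + (-7.3 - -0.0088)^2)
= sqrt(49.1602 + 53.1614)
= 10.1154 m


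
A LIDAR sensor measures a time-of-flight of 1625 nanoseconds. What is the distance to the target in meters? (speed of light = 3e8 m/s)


tof = 1625 ns = 1.625e-06 s
dist = c * tof / 2
= 3e8 * 1.625e-06 / 2
= 243.75 m


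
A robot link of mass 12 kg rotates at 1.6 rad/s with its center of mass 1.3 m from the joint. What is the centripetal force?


F = m * omega^2 * r
= 12 * 1.6^2 * 1.3
= 12 * 2.56 * 1.3
= 39.936 N


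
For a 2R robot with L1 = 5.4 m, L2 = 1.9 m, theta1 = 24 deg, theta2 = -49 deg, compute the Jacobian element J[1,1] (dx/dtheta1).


J[1,1] = -L1*sin(t1) - L2*sin(t1+t2)
= -5.4*sin(24) - 1.9*sin(-25)
= -1.3934


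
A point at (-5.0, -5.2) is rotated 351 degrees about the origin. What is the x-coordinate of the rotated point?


x' = x*cos(theta) - y*sin(theta)
cos(351 deg) = 0.9877, sin(351 deg) = -0.1564
x' = -5.0 * 0.9877 - -5.2 * -0.1564
= -4.9384 - 0.8135
= -5.7519


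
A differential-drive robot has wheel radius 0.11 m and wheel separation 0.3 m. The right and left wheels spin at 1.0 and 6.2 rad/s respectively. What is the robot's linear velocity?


vR = r*wR = 0.11*1.0 = 0.11 m/s
vL = r*wL = 0.11*6.2 = 0.682 m/s
v = (vR+vL)/2 = 0.396 m/s
omega = (vR-vL)/L = -1.9067 rad/s
linear velocity = 0.396 m/s


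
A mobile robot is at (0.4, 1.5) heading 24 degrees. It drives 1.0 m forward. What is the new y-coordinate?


y_new = y0 + d*sin(theta)
= 1.5 + 1.0*sin(24)
= 1.5 + 0.4067
= 1.9067


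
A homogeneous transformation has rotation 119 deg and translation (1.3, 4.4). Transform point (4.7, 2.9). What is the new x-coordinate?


x' = cos(theta)*px - sin(theta)*py + tx
= -0.4848*4.7 - 0.8746*2.9 + 1.3
= -3.515


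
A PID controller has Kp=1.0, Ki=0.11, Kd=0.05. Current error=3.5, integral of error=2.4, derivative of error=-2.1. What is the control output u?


u = Kp*e + Ki*int(e) + Kd*de/dt
= 1.0*3.5 + 0.11*2.4 + 0.05*(-2.1)
= 3.5 + 0.264 + -0.105
= 3.659


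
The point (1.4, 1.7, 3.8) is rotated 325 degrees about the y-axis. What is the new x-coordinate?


Rotation about y-axis: x' = x*cos(theta) + z*sin(theta)
= 1.4 * 0.8192 + 3.8 * -0.5736
= -1.0328


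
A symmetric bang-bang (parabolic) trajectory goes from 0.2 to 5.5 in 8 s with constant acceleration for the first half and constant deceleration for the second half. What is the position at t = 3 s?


Symmetric rest-to-rest: each phase covers (pf-p0)/2 in time T/2. 0.5*a*(T/2)^2 = (pf-p0)/2 => a = 4*(pf-p0)/T^2
a = 4*(5.5-0.2)/8^2 = 0.3312
t = 3 is in the acceleration phase (t <= T/2).
p = p0 + 0.5*a*t^2 = 0.2 + 0.5*0.3312*3^2
= 1.6906


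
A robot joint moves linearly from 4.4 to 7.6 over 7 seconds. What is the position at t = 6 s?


s = t/T = 6/7 = 0.8571
p(t) = p0 + (pf-p0)*s
= 4.4 + (7.6 - 4.4) * 0.8571
= 7.1429


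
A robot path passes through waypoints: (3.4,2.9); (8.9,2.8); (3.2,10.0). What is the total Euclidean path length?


Segment lengths:
  seg1 = sqrt((5.5)^2 + (-0.1)^2) = 5.5009
  seg2 = sqrt((-5.7)^2 + (7.2)^2) = 9.1831
Total = 14.684


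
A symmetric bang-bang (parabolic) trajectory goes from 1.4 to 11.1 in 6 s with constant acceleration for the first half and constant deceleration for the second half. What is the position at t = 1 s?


Symmetric rest-to-rest: each phase covers (pf-p0)/2 in time T/2. 0.5*a*(T/2)^2 = (pf-p0)/2 => a = 4*(pf-p0)/T^2
a = 4*(11.1-1.4)/6^2 = 1.0778
t = 1 is in the acceleration phase (t <= T/2).
p = p0 + 0.5*a*t^2 = 1.4 + 0.5*1.0778*1^2
= 1.9389


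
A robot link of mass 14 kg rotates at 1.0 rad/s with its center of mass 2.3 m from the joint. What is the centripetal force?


F = m * omega^2 * r
= 14 * 1.0^2 * 2.3
= 14 * 1.0 * 2.3
= 32.2 N


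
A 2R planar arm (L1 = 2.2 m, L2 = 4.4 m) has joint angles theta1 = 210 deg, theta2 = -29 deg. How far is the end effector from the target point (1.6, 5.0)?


End effector via forward kinematics:
x = L1*cos(t1) + L2*cos(t1+t2) = -6.3046
y = L1*sin(t1) + L2*sin(t1+t2) = -1.1768
Distance to target:
d = sqrt((1.6 - -6.3046)^2 + (5.0 - -1.1768)^2)
= sqrt(62.4825 + 38.1527)
= 10.0317 m


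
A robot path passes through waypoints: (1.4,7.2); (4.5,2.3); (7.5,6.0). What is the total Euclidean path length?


Segment lengths:
  seg1 = sqrt((3.1)^2 + (-4.9)^2) = 5.7983
  seg2 = sqrt((3.0)^2 + (3.7)^2) = 4.7634
Total = 10.5617


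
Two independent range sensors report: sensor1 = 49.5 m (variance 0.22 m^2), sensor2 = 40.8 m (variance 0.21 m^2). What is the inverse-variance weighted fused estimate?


w1 = (1/var1) / (1/var1 + 1/var2)
   = 4.5455 / (4.5455 + 4.7619) = 0.4884
w2 = 1 - w1 = 0.5116
fused = w1*s1 + w2*s2 = 24.1744 + 20.8744
= 45.0488 m


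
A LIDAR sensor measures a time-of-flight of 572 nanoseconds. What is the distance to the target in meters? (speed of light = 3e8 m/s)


tof = 572 ns = 5.72e-07 s
dist = c * tof / 2
= 3e8 * 5.72e-07 / 2
= 85.8 m


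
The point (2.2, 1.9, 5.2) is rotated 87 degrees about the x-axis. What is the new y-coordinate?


Rotation about x-axis: y' = y*cos(theta) - z*sin(theta)
= 1.9 * 0.0523 - 5.2 * 0.9986
= -5.0934


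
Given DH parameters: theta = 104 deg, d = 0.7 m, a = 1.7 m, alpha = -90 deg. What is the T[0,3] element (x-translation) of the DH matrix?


T[0,3] = a * cos(theta)
= 1.7 * cos(104 deg)
= 1.7 * -0.2419
= -0.4113


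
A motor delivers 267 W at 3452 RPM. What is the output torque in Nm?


omega = 3452 * 2*pi/60 = 361.4926 rad/s
tau = P / omega = 267 / 361.4926
= 0.7386 Nm


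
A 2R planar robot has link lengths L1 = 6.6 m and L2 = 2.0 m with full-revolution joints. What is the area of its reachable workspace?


r_max = L1 + L2 = 8.6 m
r_min = |L1 - L2| = 4.6 m
Area = pi*(r_max^2 - r_min^2)
= pi*(73.96 - 21.16)
= pi * 52.8
= 165.8761 m^2


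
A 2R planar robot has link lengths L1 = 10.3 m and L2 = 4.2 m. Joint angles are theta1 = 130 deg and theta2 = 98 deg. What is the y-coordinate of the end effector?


Convert angles to radians: theta1 = 2.2689, theta2 = 1.7104
y = L1*sin(theta1) + L2*sin(theta1+theta2)
y = 7.8903 + -3.1212
y = 4.769


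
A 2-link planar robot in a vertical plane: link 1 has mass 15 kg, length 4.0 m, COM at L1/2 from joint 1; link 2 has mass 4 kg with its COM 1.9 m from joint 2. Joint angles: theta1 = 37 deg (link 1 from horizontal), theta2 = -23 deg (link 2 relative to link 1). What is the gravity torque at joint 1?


Horizontal distance from joint 1 to link-1 COM:
  x_c1 = (L1/2)*cos(t1) = 2.0 * 0.7986 = 1.5973 m
Horizontal distance from joint 1 to link-2 COM:
  x_c2 = L1*cos(t1) + Lc2*cos(t1+t2)
       = 4.0*0.7986 + 1.9*0.9703 = 5.0381 m
tau1 = m1*g*x_c1 + m2*g*x_c2
     = 15*9.81*1.5973 + 4*9.81*5.0381
     = 235.0384 + 197.6952
     = 432.7336 Nm


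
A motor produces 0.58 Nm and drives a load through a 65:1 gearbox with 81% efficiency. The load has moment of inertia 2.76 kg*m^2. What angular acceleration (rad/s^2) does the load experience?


tau_out = tau_motor * N * eta
= 0.58 * 65 * 0.81 = 30.537 Nm
alpha = tau_out / I = 30.537 / 2.76
= 11.0641 rad/s^2


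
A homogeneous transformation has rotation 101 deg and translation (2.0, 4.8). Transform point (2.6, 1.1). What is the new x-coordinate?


x' = cos(theta)*px - sin(theta)*py + tx
= -0.1908*2.6 - 0.9816*1.1 + 2.0
= 0.4241


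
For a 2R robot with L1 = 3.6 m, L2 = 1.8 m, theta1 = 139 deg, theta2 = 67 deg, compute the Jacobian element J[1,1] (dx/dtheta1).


J[1,1] = -L1*sin(t1) - L2*sin(t1+t2)
= -3.6*sin(139) - 1.8*sin(206)
= -1.5727


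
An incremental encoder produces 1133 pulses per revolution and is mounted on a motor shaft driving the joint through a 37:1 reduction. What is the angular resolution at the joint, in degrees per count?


counts per rev = 1133
effective counts at joint = 1133 * 37 = 41921
resolution = 360 / 41921
= 0.0086 deg/count


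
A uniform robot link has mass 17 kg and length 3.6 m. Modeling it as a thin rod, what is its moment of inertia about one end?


I = (1/3) * m * L^2
= (1/3) * 17 * 3.6^2
= 0.333333 * 17 * 12.96
= 73.44 kg*m^2


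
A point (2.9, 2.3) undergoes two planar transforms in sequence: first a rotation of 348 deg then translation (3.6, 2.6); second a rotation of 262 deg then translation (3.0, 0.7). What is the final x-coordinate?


After transform 1:
x1 = cos(348)*2.9 - sin(348)*2.3 + 3.6 = 6.9148
y1 = sin(348)*2.9 + cos(348)*2.3 + 2.6 = 4.2468
After transform 2:
x2 = cos(262)*6.9148 - sin(262)*4.2468 + 3.0
= 6.2431


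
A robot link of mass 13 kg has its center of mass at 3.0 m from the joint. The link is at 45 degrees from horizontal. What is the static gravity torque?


tau = m*g*L*cos(angle)
= 13 * 9.81 * 3.0 * cos(45 deg)
= 13 * 9.81 * 3.0 * 0.7071
= 270.532 Nm


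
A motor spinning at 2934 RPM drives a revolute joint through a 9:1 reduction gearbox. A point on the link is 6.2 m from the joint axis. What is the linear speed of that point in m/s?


omega_motor = 2934 * 2*pi/60 = 307.2478 rad/s
omega_joint = omega_motor / 9 = 34.1386 rad/s
v = omega_joint * r = 34.1386 * 6.2
= 211.6596 m/s


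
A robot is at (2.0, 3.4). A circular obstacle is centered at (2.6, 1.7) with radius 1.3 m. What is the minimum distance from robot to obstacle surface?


center_dist = sqrt((2.0-2.6)^2 + (3.4-1.7)^2)
= sqrt(0.36 + 2.89)
= 1.8028
min_dist = center_dist - radius = 1.8028 - 1.3 = 0.5028 m


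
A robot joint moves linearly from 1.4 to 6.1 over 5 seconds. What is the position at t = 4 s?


s = t/T = 4/5 = 0.8
p(t) = p0 + (pf-p0)*s
= 1.4 + (6.1 - 1.4) * 0.8
= 5.16


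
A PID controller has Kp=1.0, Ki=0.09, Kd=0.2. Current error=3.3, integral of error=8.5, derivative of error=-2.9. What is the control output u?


u = Kp*e + Ki*int(e) + Kd*de/dt
= 1.0*3.3 + 0.09*8.5 + 0.2*(-2.9)
= 3.3 + 0.765 + -0.58
= 3.485


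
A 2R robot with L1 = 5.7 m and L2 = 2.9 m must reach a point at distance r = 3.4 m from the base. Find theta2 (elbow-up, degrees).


cos(theta2) = (r^2 - L1^2 - L2^2) / (2*L1*L2)
cos(theta2) = (11.56 - 32.49 - 8.41) / 33.06
cos(theta2) = -0.887477
theta2 = 152.5579 degrees


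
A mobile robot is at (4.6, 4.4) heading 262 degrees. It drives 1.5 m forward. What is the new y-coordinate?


y_new = y0 + d*sin(theta)
= 4.4 + 1.5*sin(262)
= 4.4 + -1.4854
= 2.9146


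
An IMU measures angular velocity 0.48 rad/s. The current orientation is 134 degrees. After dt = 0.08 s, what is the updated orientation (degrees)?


delta_theta = w * dt = 0.48 * 0.08 = 0.0384 rad
= 2.2002 deg
theta_new = 134 + 2.2002 = 136.2002 deg


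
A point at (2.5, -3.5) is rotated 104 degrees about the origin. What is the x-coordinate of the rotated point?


x' = x*cos(theta) - y*sin(theta)
cos(104 deg) = -0.2419, sin(104 deg) = 0.9703
x' = 2.5 * -0.2419 - -3.5 * 0.9703
= -0.6048 - -3.396
= 2.7912


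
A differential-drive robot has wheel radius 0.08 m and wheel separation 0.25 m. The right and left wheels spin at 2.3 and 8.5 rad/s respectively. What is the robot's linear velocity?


vR = r*wR = 0.08*2.3 = 0.184 m/s
vL = r*wL = 0.08*8.5 = 0.68 m/s
v = (vR+vL)/2 = 0.432 m/s
omega = (vR-vL)/L = -1.984 rad/s
linear velocity = 0.432 m/s


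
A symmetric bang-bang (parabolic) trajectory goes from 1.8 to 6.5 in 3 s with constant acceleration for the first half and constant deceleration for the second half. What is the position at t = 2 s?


Symmetric rest-to-rest: each phase covers (pf-p0)/2 in time T/2. 0.5*a*(T/2)^2 = (pf-p0)/2 => a = 4*(pf-p0)/T^2
a = 4*(6.5-1.8)/3^2 = 2.0889
t = 2 is in the deceleration phase (t > T/2).
p = pf - 0.5*a*(T-t)^2 = 6.5 - 0.5*2.0889*1^2
= 5.4556


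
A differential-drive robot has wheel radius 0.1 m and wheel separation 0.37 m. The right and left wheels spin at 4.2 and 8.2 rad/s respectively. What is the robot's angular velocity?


vR = r*wR = 0.1*4.2 = 0.42 m/s
vL = r*wL = 0.1*8.2 = 0.82 m/s
v = (vR+vL)/2 = 0.62 m/s
omega = (vR-vL)/L = -1.0811 rad/s
angular velocity = -1.0811 rad/s


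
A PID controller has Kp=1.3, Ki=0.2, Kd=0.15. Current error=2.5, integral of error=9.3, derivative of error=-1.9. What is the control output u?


u = Kp*e + Ki*int(e) + Kd*de/dt
= 1.3*2.5 + 0.2*9.3 + 0.15*(-1.9)
= 3.25 + 1.86 + -0.285
= 4.825


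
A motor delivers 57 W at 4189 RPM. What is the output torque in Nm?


omega = 4189 * 2*pi/60 = 438.6711 rad/s
tau = P / omega = 57 / 438.6711
= 0.1299 Nm


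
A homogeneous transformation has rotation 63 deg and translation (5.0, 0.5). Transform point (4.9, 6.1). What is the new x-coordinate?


x' = cos(theta)*px - sin(theta)*py + tx
= 0.454*4.9 - 0.891*6.1 + 5.0
= 1.7894


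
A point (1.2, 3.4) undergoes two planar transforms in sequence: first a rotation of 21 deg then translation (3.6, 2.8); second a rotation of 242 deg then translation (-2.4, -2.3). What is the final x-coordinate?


After transform 1:
x1 = cos(21)*1.2 - sin(21)*3.4 + 3.6 = 3.5018
y1 = sin(21)*1.2 + cos(21)*3.4 + 2.8 = 6.4042
After transform 2:
x2 = cos(242)*3.5018 - sin(242)*6.4042 + -2.4
= 1.6106


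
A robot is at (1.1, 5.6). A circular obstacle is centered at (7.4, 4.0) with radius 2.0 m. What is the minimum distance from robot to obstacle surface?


center_dist = sqrt((1.1-7.4)^2 + (5.6-4.0)^2)
= sqrt(39.69 + 2.56)
= 6.5
min_dist = center_dist - radius = 6.5 - 2.0 = 4.5 m


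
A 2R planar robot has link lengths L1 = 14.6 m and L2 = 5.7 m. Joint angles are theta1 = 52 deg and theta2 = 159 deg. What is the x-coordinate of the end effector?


Convert angles to radians: theta1 = 0.9076, theta2 = 2.7751
x = L1*cos(theta1) + L2*cos(theta1+theta2)
x = 8.9887 + -4.8859
x = 4.1028


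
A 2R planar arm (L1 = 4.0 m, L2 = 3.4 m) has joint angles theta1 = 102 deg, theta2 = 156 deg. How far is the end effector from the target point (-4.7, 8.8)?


End effector via forward kinematics:
x = L1*cos(t1) + L2*cos(t1+t2) = -1.5385
y = L1*sin(t1) + L2*sin(t1+t2) = 0.5869
Distance to target:
d = sqrt((-4.7 - -1.5385)^2 + (8.8 - 0.5869)^2)
= sqrt(9.9948 + 67.4552)
= 8.8006 m


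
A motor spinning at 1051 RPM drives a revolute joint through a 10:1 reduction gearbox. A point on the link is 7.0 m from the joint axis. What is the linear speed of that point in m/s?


omega_motor = 1051 * 2*pi/60 = 110.0605 rad/s
omega_joint = omega_motor / 10 = 11.006 rad/s
v = omega_joint * r = 11.006 * 7.0
= 77.0423 m/s


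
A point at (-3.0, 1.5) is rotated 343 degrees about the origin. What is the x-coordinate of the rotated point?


x' = x*cos(theta) - y*sin(theta)
cos(343 deg) = 0.9563, sin(343 deg) = -0.2924
x' = -3.0 * 0.9563 - 1.5 * -0.2924
= -2.8689 - -0.4386
= -2.4304


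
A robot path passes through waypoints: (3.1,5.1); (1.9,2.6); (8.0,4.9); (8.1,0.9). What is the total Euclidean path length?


Segment lengths:
  seg1 = sqrt((-1.2)^2 + (-2.5)^2) = 2.7731
  seg2 = sqrt((6.1)^2 + (2.3)^2) = 6.5192
  seg3 = sqrt((0.1)^2 + (-4.0)^2) = 4.0012
Total = 13.2935


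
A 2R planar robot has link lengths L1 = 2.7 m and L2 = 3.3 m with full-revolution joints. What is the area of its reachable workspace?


r_max = L1 + L2 = 6.0 m
r_min = |L1 - L2| = 0.6 m
Area = pi*(r_max^2 - r_min^2)
= pi*(36.0 - 0.36)
= pi * 35.64
= 111.9664 m^2


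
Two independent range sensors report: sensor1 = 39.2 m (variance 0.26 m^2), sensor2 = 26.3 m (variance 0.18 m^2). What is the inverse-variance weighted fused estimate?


w1 = (1/var1) / (1/var1 + 1/var2)
   = 3.8462 / (3.8462 + 5.5556) = 0.4091
w2 = 1 - w1 = 0.5909
fused = w1*s1 + w2*s2 = 16.0364 + 15.5409
= 31.5773 m


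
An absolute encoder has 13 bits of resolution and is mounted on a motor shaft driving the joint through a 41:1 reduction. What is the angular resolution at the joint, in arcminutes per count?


counts = 2^13 = 8192
effective counts at joint = 8192 * 41 = 335872
resolution = 360*60 / 335872
= 0.0643 arcmin/count


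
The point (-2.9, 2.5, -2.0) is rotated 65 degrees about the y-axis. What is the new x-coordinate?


Rotation about y-axis: x' = x*cos(theta) + z*sin(theta)
= -2.9 * 0.4226 + -2.0 * 0.9063
= -3.0382


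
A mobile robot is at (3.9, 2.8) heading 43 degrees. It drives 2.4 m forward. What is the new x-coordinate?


x_new = x0 + d*cos(theta)
= 3.9 + 2.4*cos(43)
= 3.9 + 1.7552
= 5.6552


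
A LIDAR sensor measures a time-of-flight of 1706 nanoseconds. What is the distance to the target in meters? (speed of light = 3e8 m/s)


tof = 1706 ns = 1.706e-06 s
dist = c * tof / 2
= 3e8 * 1.706e-06 / 2
= 255.9 m


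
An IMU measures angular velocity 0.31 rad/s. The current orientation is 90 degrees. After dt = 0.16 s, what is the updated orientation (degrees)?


delta_theta = w * dt = 0.31 * 0.16 = 0.0496 rad
= 2.8419 deg
theta_new = 90 + 2.8419 = 92.8419 deg


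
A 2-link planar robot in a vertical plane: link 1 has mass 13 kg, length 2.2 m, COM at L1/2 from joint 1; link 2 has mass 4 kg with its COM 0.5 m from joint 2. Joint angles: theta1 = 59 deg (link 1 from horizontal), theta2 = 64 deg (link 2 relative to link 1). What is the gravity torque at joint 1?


Horizontal distance from joint 1 to link-1 COM:
  x_c1 = (L1/2)*cos(t1) = 1.1 * 0.515 = 0.5665 m
Horizontal distance from joint 1 to link-2 COM:
  x_c2 = L1*cos(t1) + Lc2*cos(t1+t2)
       = 2.2*0.515 + 0.5*-0.5446 = 0.8608 m
tau1 = m1*g*x_c1 + m2*g*x_c2
     = 13*9.81*0.5665 + 4*9.81*0.8608
     = 72.2511 + 33.7764
     = 106.0275 Nm


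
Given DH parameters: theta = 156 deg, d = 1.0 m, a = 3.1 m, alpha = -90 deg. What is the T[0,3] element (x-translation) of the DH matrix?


T[0,3] = a * cos(theta)
= 3.1 * cos(156 deg)
= 3.1 * -0.9135
= -2.832


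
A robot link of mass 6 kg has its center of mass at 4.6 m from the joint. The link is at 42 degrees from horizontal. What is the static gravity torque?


tau = m*g*L*cos(angle)
= 6 * 9.81 * 4.6 * cos(42 deg)
= 6 * 9.81 * 4.6 * 0.7431
= 201.2109 Nm


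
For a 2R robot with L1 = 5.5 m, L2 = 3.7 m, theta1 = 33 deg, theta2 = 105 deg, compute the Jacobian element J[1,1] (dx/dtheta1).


J[1,1] = -L1*sin(t1) - L2*sin(t1+t2)
= -5.5*sin(33) - 3.7*sin(138)
= -5.4713


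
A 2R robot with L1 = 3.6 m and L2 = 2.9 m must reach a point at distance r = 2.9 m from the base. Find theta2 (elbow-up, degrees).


cos(theta2) = (r^2 - L1^2 - L2^2) / (2*L1*L2)
cos(theta2) = (8.41 - 12.96 - 8.41) / 20.88
cos(theta2) = -0.62069
theta2 = 128.3665 degrees


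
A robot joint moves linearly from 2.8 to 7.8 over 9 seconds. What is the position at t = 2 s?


s = t/T = 2/9 = 0.2222
p(t) = p0 + (pf-p0)*s
= 2.8 + (7.8 - 2.8) * 0.2222
= 3.9111


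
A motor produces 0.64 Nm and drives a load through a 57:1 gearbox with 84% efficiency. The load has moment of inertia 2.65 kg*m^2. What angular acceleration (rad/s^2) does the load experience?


tau_out = tau_motor * N * eta
= 0.64 * 57 * 0.84 = 30.6432 Nm
alpha = tau_out / I = 30.6432 / 2.65
= 11.5635 rad/s^2


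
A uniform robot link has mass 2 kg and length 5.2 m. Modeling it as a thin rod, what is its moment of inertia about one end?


I = (1/3) * m * L^2
= (1/3) * 2 * 5.2^2
= 0.333333 * 2 * 27.04
= 18.0267 kg*m^2


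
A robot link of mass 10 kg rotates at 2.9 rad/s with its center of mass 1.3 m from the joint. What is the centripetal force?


F = m * omega^2 * r
= 10 * 2.9^2 * 1.3
= 10 * 8.41 * 1.3
= 109.33 N


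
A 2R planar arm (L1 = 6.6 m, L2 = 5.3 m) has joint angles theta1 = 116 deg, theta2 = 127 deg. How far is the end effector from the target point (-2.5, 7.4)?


End effector via forward kinematics:
x = L1*cos(t1) + L2*cos(t1+t2) = -5.2994
y = L1*sin(t1) + L2*sin(t1+t2) = 1.2097
Distance to target:
d = sqrt((-2.5 - -5.2994)^2 + (7.4 - 1.2097)^2)
= sqrt(7.8366 + 38.3197)
= 6.7938 m


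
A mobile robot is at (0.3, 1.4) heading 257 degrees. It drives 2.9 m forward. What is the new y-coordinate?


y_new = y0 + d*sin(theta)
= 1.4 + 2.9*sin(257)
= 1.4 + -2.8257
= -1.4257


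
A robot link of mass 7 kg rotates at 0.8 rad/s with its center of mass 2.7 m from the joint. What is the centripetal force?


F = m * omega^2 * r
= 7 * 0.8^2 * 2.7
= 7 * 0.64 * 2.7
= 12.096 N


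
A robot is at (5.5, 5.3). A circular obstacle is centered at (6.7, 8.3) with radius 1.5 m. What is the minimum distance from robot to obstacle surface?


center_dist = sqrt((5.5-6.7)^2 + (5.3-8.3)^2)
= sqrt(1.44 + 9.0)
= 3.2311
min_dist = center_dist - radius = 3.2311 - 1.5 = 1.7311 m


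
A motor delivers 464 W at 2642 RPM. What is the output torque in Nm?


omega = 2642 * 2*pi/60 = 276.6696 rad/s
tau = P / omega = 464 / 276.6696
= 1.6771 Nm


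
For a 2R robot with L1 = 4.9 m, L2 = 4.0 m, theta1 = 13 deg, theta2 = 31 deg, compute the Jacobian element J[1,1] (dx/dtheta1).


J[1,1] = -L1*sin(t1) - L2*sin(t1+t2)
= -4.9*sin(13) - 4.0*sin(44)
= -3.8809


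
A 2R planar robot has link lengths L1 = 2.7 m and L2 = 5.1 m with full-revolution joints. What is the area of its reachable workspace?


r_max = L1 + L2 = 7.8 m
r_min = |L1 - L2| = 2.4 m
Area = pi*(r_max^2 - r_min^2)
= pi*(60.84 - 5.76)
= pi * 55.08
= 173.0389 m^2


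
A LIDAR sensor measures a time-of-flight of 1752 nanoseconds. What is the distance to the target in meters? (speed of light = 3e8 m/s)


tof = 1752 ns = 1.752e-06 s
dist = c * tof / 2
= 3e8 * 1.752e-06 / 2
= 262.8 m


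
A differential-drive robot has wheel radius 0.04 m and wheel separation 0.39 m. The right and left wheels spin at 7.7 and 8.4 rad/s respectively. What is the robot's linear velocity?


vR = r*wR = 0.04*7.7 = 0.308 m/s
vL = r*wL = 0.04*8.4 = 0.336 m/s
v = (vR+vL)/2 = 0.322 m/s
omega = (vR-vL)/L = -0.0718 rad/s
linear velocity = 0.322 m/s


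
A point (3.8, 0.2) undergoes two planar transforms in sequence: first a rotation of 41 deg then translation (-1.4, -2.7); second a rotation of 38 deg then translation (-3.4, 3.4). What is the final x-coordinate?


After transform 1:
x1 = cos(41)*3.8 - sin(41)*0.2 + -1.4 = 1.3367
y1 = sin(41)*3.8 + cos(41)*0.2 + -2.7 = -0.056
After transform 2:
x2 = cos(38)*1.3367 - sin(38)*-0.056 + -3.4
= -2.3122


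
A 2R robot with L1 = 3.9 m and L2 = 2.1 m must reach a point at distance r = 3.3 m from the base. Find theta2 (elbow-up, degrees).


cos(theta2) = (r^2 - L1^2 - L2^2) / (2*L1*L2)
cos(theta2) = (10.89 - 15.21 - 4.41) / 16.38
cos(theta2) = -0.532967
theta2 = 122.2061 degrees


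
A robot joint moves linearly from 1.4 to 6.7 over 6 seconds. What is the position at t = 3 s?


s = t/T = 3/6 = 0.5
p(t) = p0 + (pf-p0)*s
= 1.4 + (6.7 - 1.4) * 0.5
= 4.05


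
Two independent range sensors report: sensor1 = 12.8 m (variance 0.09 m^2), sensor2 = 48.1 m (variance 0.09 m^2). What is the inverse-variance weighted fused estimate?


w1 = (1/var1) / (1/var1 + 1/var2)
   = 11.1111 / (11.1111 + 11.1111) = 0.5
w2 = 1 - w1 = 0.5
fused = w1*s1 + w2*s2 = 6.4 + 24.05
= 30.45 m


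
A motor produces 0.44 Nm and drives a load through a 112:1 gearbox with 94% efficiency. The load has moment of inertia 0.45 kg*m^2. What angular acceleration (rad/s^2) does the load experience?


tau_out = tau_motor * N * eta
= 0.44 * 112 * 0.94 = 46.3232 Nm
alpha = tau_out / I = 46.3232 / 0.45
= 102.9404 rad/s^2


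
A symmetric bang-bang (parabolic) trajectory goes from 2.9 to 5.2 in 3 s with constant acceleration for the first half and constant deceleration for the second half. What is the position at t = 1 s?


Symmetric rest-to-rest: each phase covers (pf-p0)/2 in time T/2. 0.5*a*(T/2)^2 = (pf-p0)/2 => a = 4*(pf-p0)/T^2
a = 4*(5.2-2.9)/3^2 = 1.0222
t = 1 is in the acceleration phase (t <= T/2).
p = p0 + 0.5*a*t^2 = 2.9 + 0.5*1.0222*1^2
= 3.4111


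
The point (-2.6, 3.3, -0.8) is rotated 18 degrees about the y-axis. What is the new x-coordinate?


Rotation about y-axis: x' = x*cos(theta) + z*sin(theta)
= -2.6 * 0.9511 + -0.8 * 0.309
= -2.72


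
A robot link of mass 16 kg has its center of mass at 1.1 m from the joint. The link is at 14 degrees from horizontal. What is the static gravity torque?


tau = m*g*L*cos(angle)
= 16 * 9.81 * 1.1 * cos(14 deg)
= 16 * 9.81 * 1.1 * 0.9703
= 167.5274 Nm


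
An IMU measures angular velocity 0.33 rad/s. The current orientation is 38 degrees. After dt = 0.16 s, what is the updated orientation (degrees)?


delta_theta = w * dt = 0.33 * 0.16 = 0.0528 rad
= 3.0252 deg
theta_new = 38 + 3.0252 = 41.0252 deg


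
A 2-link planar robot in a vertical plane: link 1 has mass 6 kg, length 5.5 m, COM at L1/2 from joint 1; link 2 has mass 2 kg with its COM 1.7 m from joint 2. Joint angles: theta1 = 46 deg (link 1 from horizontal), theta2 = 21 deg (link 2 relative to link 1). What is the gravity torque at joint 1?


Horizontal distance from joint 1 to link-1 COM:
  x_c1 = (L1/2)*cos(t1) = 2.75 * 0.6947 = 1.9103 m
Horizontal distance from joint 1 to link-2 COM:
  x_c2 = L1*cos(t1) + Lc2*cos(t1+t2)
       = 5.5*0.6947 + 1.7*0.3907 = 4.4849 m
tau1 = m1*g*x_c1 + m2*g*x_c2
     = 6*9.81*1.9103 + 2*9.81*4.4849
     = 112.4409 + 87.993
     = 200.4339 Nm


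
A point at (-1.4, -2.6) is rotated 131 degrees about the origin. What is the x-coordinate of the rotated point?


x' = x*cos(theta) - y*sin(theta)
cos(131 deg) = -0.6561, sin(131 deg) = 0.7547
x' = -1.4 * -0.6561 - -2.6 * 0.7547
= 0.9185 - -1.9622
= 2.8807


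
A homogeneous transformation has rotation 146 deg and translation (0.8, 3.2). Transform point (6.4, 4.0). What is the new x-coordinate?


x' = cos(theta)*px - sin(theta)*py + tx
= -0.829*6.4 - 0.5592*4.0 + 0.8
= -6.7426


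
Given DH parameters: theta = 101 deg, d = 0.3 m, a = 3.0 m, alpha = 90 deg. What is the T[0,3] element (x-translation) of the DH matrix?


T[0,3] = a * cos(theta)
= 3.0 * cos(101 deg)
= 3.0 * -0.1908
= -0.5724


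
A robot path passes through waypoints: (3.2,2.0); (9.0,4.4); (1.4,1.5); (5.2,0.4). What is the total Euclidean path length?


Segment lengths:
  seg1 = sqrt((5.8)^2 + (2.4)^2) = 6.2769
  seg2 = sqrt((-7.6)^2 + (-2.9)^2) = 8.1345
  seg3 = sqrt((3.8)^2 + (-1.1)^2) = 3.956
Total = 18.3674


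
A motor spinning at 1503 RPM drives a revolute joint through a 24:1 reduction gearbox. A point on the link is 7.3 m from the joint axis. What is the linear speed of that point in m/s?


omega_motor = 1503 * 2*pi/60 = 157.3938 rad/s
omega_joint = omega_motor / 24 = 6.5581 rad/s
v = omega_joint * r = 6.5581 * 7.3
= 47.8739 m/s


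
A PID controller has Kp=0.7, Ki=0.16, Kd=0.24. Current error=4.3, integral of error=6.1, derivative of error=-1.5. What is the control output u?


u = Kp*e + Ki*int(e) + Kd*de/dt
= 0.7*4.3 + 0.16*6.1 + 0.24*(-1.5)
= 3.01 + 0.976 + -0.36
= 3.626


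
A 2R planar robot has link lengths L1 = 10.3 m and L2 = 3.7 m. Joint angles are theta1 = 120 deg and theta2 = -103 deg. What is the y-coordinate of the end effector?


Convert angles to radians: theta1 = 2.0944, theta2 = -1.7977
y = L1*sin(theta1) + L2*sin(theta1+theta2)
y = 8.9201 + 1.0818
y = 10.0018


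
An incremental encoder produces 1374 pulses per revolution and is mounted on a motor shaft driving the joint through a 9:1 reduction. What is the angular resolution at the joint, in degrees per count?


counts per rev = 1374
effective counts at joint = 1374 * 9 = 12366
resolution = 360 / 12366
= 0.0291 deg/count


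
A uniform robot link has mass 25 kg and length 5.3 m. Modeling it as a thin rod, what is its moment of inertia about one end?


I = (1/3) * m * L^2
= (1/3) * 25 * 5.3^2
= 0.333333 * 25 * 28.09
= 234.0833 kg*m^2


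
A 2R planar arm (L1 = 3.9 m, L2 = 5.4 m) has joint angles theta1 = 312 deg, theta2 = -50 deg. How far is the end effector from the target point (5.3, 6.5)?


End effector via forward kinematics:
x = L1*cos(t1) + L2*cos(t1+t2) = 1.8581
y = L1*sin(t1) + L2*sin(t1+t2) = -8.2457
Distance to target:
d = sqrt((5.3 - 1.8581)^2 + (6.5 - -8.2457)^2)
= sqrt(11.8469 + 217.436)
= 15.1421 m


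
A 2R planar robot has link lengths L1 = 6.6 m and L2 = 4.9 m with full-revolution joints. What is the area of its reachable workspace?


r_max = L1 + L2 = 11.5 m
r_min = |L1 - L2| = 1.7 m
Area = pi*(r_max^2 - r_min^2)
= pi*(132.25 - 2.89)
= pi * 129.36
= 406.3964 m^2


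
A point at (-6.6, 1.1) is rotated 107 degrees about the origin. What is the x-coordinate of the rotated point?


x' = x*cos(theta) - y*sin(theta)
cos(107 deg) = -0.2924, sin(107 deg) = 0.9563
x' = -6.6 * -0.2924 - 1.1 * 0.9563
= 1.9297 - 1.0519
= 0.8777


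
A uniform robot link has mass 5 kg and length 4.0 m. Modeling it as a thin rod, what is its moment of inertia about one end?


I = (1/3) * m * L^2
= (1/3) * 5 * 4.0^2
= 0.333333 * 5 * 16.0
= 26.6667 kg*m^2


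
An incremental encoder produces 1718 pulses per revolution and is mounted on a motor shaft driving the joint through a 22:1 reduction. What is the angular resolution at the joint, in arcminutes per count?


counts per rev = 1718
effective counts at joint = 1718 * 22 = 37796
resolution = 360*60 / 37796
= 0.5715 arcmin/count


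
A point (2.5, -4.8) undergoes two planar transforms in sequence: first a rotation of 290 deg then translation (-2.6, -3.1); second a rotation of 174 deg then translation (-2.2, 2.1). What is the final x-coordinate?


After transform 1:
x1 = cos(290)*2.5 - sin(290)*-4.8 + -2.6 = -6.2555
y1 = sin(290)*2.5 + cos(290)*-4.8 + -3.1 = -7.0909
After transform 2:
x2 = cos(174)*-6.2555 - sin(174)*-7.0909 + -2.2
= 4.7624


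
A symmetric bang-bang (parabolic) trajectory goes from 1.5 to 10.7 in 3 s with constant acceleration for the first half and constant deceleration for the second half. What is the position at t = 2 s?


Symmetric rest-to-rest: each phase covers (pf-p0)/2 in time T/2. 0.5*a*(T/2)^2 = (pf-p0)/2 => a = 4*(pf-p0)/T^2
a = 4*(10.7-1.5)/3^2 = 4.0889
t = 2 is in the deceleration phase (t > T/2).
p = pf - 0.5*a*(T-t)^2 = 10.7 - 0.5*4.0889*1^2
= 8.6556


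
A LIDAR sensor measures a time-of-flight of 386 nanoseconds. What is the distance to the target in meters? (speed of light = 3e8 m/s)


tof = 386 ns = 3.86e-07 s
dist = c * tof / 2
= 3e8 * 3.86e-07 / 2
= 57.9 m


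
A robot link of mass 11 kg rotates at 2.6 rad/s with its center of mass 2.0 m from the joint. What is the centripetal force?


F = m * omega^2 * r
= 11 * 2.6^2 * 2.0
= 11 * 6.76 * 2.0
= 148.72 N


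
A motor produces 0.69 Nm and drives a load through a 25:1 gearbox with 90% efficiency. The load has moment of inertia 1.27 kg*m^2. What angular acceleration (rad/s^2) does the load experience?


tau_out = tau_motor * N * eta
= 0.69 * 25 * 0.9 = 15.525 Nm
alpha = tau_out / I = 15.525 / 1.27
= 12.2244 rad/s^2


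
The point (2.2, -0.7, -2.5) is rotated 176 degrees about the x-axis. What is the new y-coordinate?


Rotation about x-axis: y' = y*cos(theta) - z*sin(theta)
= -0.7 * -0.9976 - -2.5 * 0.0698
= 0.8727


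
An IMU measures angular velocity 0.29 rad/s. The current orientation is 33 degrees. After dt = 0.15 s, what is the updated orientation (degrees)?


delta_theta = w * dt = 0.29 * 0.15 = 0.0435 rad
= 2.4924 deg
theta_new = 33 + 2.4924 = 35.4924 deg


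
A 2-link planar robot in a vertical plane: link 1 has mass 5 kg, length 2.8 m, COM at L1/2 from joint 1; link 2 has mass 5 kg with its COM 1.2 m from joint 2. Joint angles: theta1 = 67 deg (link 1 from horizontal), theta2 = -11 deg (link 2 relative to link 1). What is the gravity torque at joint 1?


Horizontal distance from joint 1 to link-1 COM:
  x_c1 = (L1/2)*cos(t1) = 1.4 * 0.3907 = 0.547 m
Horizontal distance from joint 1 to link-2 COM:
  x_c2 = L1*cos(t1) + Lc2*cos(t1+t2)
       = 2.8*0.3907 + 1.2*0.5592 = 1.7651 m
tau1 = m1*g*x_c1 + m2*g*x_c2
     = 5*9.81*0.547 + 5*9.81*1.7651
     = 26.8315 + 86.5771
     = 113.4086 Nm


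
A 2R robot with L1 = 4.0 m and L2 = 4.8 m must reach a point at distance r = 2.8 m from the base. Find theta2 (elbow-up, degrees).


cos(theta2) = (r^2 - L1^2 - L2^2) / (2*L1*L2)
cos(theta2) = (7.84 - 16.0 - 23.04) / 38.4
cos(theta2) = -0.8125
theta2 = 144.3409 degrees


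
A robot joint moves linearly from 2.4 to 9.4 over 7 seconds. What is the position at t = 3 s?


s = t/T = 3/7 = 0.4286
p(t) = p0 + (pf-p0)*s
= 2.4 + (9.4 - 2.4) * 0.4286
= 5.4


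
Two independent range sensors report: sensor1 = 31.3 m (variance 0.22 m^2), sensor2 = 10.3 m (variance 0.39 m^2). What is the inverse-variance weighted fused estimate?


w1 = (1/var1) / (1/var1 + 1/var2)
   = 4.5455 / (4.5455 + 2.5641) = 0.6393
w2 = 1 - w1 = 0.3607
fused = w1*s1 + w2*s2 = 20.0115 + 3.7148
= 23.7262 m


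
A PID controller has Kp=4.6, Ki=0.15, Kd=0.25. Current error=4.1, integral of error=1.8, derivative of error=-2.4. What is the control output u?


u = Kp*e + Ki*int(e) + Kd*de/dt
= 4.6*4.1 + 0.15*1.8 + 0.25*(-2.4)
= 18.86 + 0.27 + -0.6
= 18.53


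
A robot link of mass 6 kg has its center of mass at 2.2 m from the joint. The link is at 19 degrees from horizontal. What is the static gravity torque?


tau = m*g*L*cos(angle)
= 6 * 9.81 * 2.2 * cos(19 deg)
= 6 * 9.81 * 2.2 * 0.9455
= 122.4371 Nm


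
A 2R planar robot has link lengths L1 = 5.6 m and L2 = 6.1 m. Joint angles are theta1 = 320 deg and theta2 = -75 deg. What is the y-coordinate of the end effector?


Convert angles to radians: theta1 = 5.5851, theta2 = -1.309
y = L1*sin(theta1) + L2*sin(theta1+theta2)
y = -3.5996 + -5.5285
y = -9.1281


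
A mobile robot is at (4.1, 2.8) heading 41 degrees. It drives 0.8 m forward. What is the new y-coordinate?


y_new = y0 + d*sin(theta)
= 2.8 + 0.8*sin(41)
= 2.8 + 0.5248
= 3.3248


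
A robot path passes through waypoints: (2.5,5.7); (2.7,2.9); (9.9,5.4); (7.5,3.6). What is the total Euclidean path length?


Segment lengths:
  seg1 = sqrt((0.2)^2 + (-2.8)^2) = 2.8071
  seg2 = sqrt((7.2)^2 + (2.5)^2) = 7.6217
  seg3 = sqrt((-2.4)^2 + (-1.8)^2) = 3.0
Total = 13.4288


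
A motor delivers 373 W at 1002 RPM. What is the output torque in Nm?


omega = 1002 * 2*pi/60 = 104.9292 rad/s
tau = P / omega = 373 / 104.9292
= 3.5548 Nm


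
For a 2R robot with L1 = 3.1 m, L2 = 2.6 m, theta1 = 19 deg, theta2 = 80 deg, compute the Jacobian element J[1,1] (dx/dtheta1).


J[1,1] = -L1*sin(t1) - L2*sin(t1+t2)
= -3.1*sin(19) - 2.6*sin(99)
= -3.5773


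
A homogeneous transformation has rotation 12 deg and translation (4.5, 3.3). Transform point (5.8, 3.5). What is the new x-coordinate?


x' = cos(theta)*px - sin(theta)*py + tx
= 0.9781*5.8 - 0.2079*3.5 + 4.5
= 9.4456


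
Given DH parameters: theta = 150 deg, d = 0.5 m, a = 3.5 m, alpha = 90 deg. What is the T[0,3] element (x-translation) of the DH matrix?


T[0,3] = a * cos(theta)
= 3.5 * cos(150 deg)
= 3.5 * -0.866
= -3.0311


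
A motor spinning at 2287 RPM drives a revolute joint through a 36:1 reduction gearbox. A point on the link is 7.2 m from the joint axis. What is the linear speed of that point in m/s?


omega_motor = 2287 * 2*pi/60 = 239.4941 rad/s
omega_joint = omega_motor / 36 = 6.6526 rad/s
v = omega_joint * r = 6.6526 * 7.2
= 47.8988 m/s
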